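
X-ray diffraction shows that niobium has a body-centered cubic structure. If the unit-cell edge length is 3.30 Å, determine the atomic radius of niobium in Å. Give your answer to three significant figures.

In a BCC lattice, atoms touch along the body diagonal, so √3·a = 4r.
r = √3·a/4 = 1.7321 × 3.30 / 4 = 1.43 Å.

1.43 Å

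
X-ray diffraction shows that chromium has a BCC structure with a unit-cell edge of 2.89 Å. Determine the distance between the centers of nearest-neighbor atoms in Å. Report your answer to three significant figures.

In a BCC structure, atoms touch along the body diagonal, so √3·a = 4r; the nearest-neighbor distance equals 2r = 0.8660·a.
d = 0.8660 × 2.89 = 2.50 Å.

2.50 Å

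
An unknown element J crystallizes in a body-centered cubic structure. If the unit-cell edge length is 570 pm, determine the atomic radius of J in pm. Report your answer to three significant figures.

247 pm

In a BCC lattice, atoms touch along the body diagonal, so √3·a = 4r.
r = √3·a/4 = 1.7321 × 570 / 4 = 247 pm.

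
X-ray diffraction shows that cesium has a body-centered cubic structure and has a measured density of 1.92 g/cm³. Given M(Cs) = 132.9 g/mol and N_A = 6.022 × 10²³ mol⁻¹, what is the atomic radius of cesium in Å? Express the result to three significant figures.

2.65 Å

For a BCC cell (Z = 2), a³ = Z·M/(N_A·ρ) = 2 × 132.9 / (6.022 × 10²³ × 1.920) = 2.299 × 10^-22 cm³, so a = 6.126 × 10^-8 cm = 6.126 Å.
Atoms touch along the body diagonal, so √3·a = 4r, so r = 0.4330 × a = 2.65 Å.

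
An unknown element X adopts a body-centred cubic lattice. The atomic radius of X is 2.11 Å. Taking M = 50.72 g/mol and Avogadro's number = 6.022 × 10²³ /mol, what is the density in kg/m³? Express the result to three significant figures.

In a BCC lattice, atoms touch along the body diagonal, so √3·a = 4r, giving a = 4.873 Å = 4.873 × 10^-8 cm.
With Z = 2, ρ = Z·M/(N_A·a³) = 2 × 50.72 / (6.022 × 10²³ × 1.157 × 10^-22) = 1.456 g/cm³ = 1460 kg/m³.

1460 kg/m³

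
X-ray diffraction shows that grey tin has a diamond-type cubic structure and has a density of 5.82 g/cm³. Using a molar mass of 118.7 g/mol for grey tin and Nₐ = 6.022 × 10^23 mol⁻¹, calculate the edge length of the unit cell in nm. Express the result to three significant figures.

0.647 nm

With Z = 8 atoms per diamond cubic cell, a³ = Z·M/(N_A·ρ) = 8 × 118.7 / (6.022 × 10²³ × 5.820 g/cm³) = 2.709 × 10^-22 cm³.
a = (2.709 × 10^-22)^(1/3) = 6.471 × 10^-8 cm = 0.647 nm.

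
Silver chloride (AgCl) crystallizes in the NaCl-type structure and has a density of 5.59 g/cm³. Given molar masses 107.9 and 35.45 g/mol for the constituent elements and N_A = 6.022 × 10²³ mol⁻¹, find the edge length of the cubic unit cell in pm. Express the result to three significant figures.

554 pm

M(AgCl) = 143.35 g/mol; Z = 4 formula units per cell.
a³ = Z·M/(N_A·ρ) = 4 × 143.35 / (6.022 × 10²³ × 5.59) = 1.703 × 10^-22 cm³, so a = 5.543 × 10^-8 cm = 554 pm.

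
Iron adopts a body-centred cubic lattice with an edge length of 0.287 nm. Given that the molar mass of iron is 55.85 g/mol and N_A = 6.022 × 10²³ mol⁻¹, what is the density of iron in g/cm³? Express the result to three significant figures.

7.85 g/cm³

A BCC unit cell contains Z = 2 atoms.
Cell volume: a³ = (0.287 nm)³ = (2.870 × 10^-8 cm)³ = 2.364 × 10^-23 cm³.
ρ = Z·M/(N_A·a³) = 2 × 55.85 / (6.022 × 10²³ × 2.364 × 10^-23) = 7.846 g/cm³.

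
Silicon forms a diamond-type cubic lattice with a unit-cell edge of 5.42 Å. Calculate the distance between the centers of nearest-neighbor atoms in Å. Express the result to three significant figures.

In a diamond cubic structure, nearest neighbors lie along the body diagonal with √3·a = 8r; the nearest-neighbor distance equals 2r = 0.4330·a.
d = 0.4330 × 5.42 = 2.35 Å.

2.35 Å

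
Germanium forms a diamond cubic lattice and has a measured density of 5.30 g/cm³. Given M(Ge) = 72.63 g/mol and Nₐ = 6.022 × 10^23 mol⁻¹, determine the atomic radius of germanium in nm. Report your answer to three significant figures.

0.123 nm

For a diamond cubic cell (Z = 8), a³ = Z·M/(N_A·ρ) = 8 × 72.63 / (6.022 × 10²³ × 5.300) = 1.820 × 10^-22 cm³, so a = 5.668 × 10^-8 cm = 0.5668 nm.
Nearest neighbors lie along the body diagonal with √3·a = 8r, so r = 0.2165 × a = 0.123 nm.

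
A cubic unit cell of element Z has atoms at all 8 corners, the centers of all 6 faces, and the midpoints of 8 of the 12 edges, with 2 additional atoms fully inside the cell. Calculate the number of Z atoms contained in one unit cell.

Corner atoms are shared by 8 cells (1/8 each), face atoms by 2 (1/2 each), edge atoms by 4 (1/4 each), interior atoms are unshared.
Net atoms = 8 × 1/8 + 6 × 1/2 + 8 × 1/4 + 2 = 1 + 3 + 2 + 2 = 8.

8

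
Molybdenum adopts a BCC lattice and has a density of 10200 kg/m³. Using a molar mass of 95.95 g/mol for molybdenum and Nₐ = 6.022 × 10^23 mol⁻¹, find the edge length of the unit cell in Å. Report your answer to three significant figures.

With Z = 2 atoms per BCC cell, a³ = Z·M/(N_A·ρ) = 2 × 95.95 / (6.022 × 10²³ × 10.20 g/cm³) = 3.124 × 10^-23 cm³.
a = (3.124 × 10^-23)^(1/3) = 3.150 × 10^-8 cm = 3.15 Å.

3.15 Å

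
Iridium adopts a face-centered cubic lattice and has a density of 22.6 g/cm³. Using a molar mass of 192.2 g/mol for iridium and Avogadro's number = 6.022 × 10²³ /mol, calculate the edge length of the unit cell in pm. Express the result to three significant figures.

With Z = 4 atoms per FCC cell, a³ = Z·M/(N_A·ρ) = 4 × 192.2 / (6.022 × 10²³ × 22.60 g/cm³) = 5.649 × 10^-23 cm³.
a = (5.649 × 10^-23)^(1/3) = 3.837 × 10^-8 cm = 384 pm.

384 pm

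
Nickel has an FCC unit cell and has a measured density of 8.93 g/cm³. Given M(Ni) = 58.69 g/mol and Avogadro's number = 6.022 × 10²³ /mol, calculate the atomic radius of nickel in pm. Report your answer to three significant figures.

124 pm

For an FCC cell (Z = 4), a³ = Z·M/(N_A·ρ) = 4 × 58.69 / (6.022 × 10²³ × 8.930) = 4.365 × 10^-23 cm³, so a = 3.521 × 10^-8 cm = 352.1 pm.
Atoms touch along the face diagonal, so √2·a = 4r, so r = 0.3536 × a = 124 pm.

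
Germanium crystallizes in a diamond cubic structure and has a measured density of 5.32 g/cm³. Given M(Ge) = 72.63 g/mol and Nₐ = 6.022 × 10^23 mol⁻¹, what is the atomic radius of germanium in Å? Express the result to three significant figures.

1.23 Å

For a diamond cubic cell (Z = 8), a³ = Z·M/(N_A·ρ) = 8 × 72.63 / (6.022 × 10²³ × 5.320) = 1.814 × 10^-22 cm³, so a = 5.660 × 10^-8 cm = 5.660 Å.
Nearest neighbors lie along the body diagonal with √3·a = 8r, so r = 0.2165 × a = 1.23 Å.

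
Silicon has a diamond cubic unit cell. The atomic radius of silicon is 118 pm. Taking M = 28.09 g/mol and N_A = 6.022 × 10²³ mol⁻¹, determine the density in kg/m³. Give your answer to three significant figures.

2300 kg/m³

In a diamond cubic lattice, nearest neighbors lie along the body diagonal with √3·a = 8r, giving a = 545.0 pm = 5.450 × 10^-8 cm.
With Z = 8, ρ = Z·M/(N_A·a³) = 8 × 28.09 / (6.022 × 10²³ × 1.619 × 10^-22) = 2.305 g/cm³ = 2300 kg/m³.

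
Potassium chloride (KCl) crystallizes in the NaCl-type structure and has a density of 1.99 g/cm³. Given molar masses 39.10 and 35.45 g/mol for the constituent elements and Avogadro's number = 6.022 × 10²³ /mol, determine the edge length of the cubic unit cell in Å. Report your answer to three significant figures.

M(KCl) = 74.55 g/mol; Z = 4 formula units per cell.
a³ = Z·M/(N_A·ρ) = 4 × 74.55 / (6.022 × 10²³ × 1.99) = 2.488 × 10^-22 cm³, so a = 6.290 × 10^-8 cm = 6.29 Å.

6.29 Å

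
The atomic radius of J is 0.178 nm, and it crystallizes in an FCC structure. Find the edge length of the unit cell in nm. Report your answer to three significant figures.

In an FCC lattice, atoms touch along the face diagonal, so √2·a = 4r.
a = 4r/√2 = 4 × 0.178 / 1.4142 = 0.503 nm.

0.503 nm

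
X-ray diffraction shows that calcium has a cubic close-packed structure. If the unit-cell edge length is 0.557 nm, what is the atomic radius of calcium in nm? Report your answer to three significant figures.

In an FCC lattice, atoms touch along the face diagonal, so √2·a = 4r.
r = √2·a/4 = 1.4142 × 0.557 / 4 = 0.197 nm.

0.197 nm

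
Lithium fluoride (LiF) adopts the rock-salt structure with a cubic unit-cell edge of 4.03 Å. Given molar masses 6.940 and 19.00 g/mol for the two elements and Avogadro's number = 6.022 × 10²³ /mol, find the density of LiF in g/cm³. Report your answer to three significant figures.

2.63 g/cm³

The rock-salt structure contains Z = 4 formula units per cell; M(LiF) = 6.940 + 19.00 = 25.94 g/mol.
a³ = (4.030 × 10^-8 cm)³ = 6.545 × 10^-23 cm³.
ρ = 4 × 25.94 / (6.022 × 10²³ × 6.545 × 10^-23) = 2.633 g/cm³.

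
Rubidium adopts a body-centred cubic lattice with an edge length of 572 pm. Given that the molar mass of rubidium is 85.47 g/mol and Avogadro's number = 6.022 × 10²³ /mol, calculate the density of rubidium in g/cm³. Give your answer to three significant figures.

A BCC unit cell contains Z = 2 atoms.
Cell volume: a³ = (572 pm)³ = (5.720 × 10^-8 cm)³ = 1.871 × 10^-22 cm³.
ρ = Z·M/(N_A·a³) = 2 × 85.47 / (6.022 × 10²³ × 1.871 × 10^-22) = 1.517 g/cm³.

1.52 g/cm³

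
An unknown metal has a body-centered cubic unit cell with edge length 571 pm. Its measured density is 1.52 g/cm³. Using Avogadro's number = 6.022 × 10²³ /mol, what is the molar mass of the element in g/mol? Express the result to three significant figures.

85.2 g/mol

A BCC cell has Z = 2 atoms; a = 5.710 × 10^-8 cm.
M = ρ·N_A·a³/Z = 1.52 × 6.022 × 10²³ × 1.862 × 10^-22 / 2 = 85.2 g/mol.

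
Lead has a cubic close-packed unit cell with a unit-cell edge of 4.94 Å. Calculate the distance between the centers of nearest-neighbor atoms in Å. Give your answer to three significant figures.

In an FCC structure, atoms touch along the face diagonal, so √2·a = 4r; the nearest-neighbor distance equals 2r = 0.7071·a.
d = 0.7071 × 4.94 = 3.49 Å.

3.49 Å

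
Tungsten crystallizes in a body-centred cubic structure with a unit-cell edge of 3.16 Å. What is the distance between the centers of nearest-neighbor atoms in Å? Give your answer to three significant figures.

In a BCC structure, atoms touch along the body diagonal, so √3·a = 4r; the nearest-neighbor distance equals 2r = 0.8660·a.
d = 0.8660 × 3.16 = 2.74 Å.

2.74 Å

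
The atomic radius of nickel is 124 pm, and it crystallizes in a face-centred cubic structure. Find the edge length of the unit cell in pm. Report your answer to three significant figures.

In an FCC lattice, atoms touch along the face diagonal, so √2·a = 4r.
a = 4r/√2 = 4 × 124 / 1.4142 = 351 pm.

351 pm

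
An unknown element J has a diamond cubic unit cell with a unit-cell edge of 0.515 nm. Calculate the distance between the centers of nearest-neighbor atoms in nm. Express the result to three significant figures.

0.223 nm

In a diamond cubic structure, nearest neighbors lie along the body diagonal with √3·a = 8r; the nearest-neighbor distance equals 2r = 0.4330·a.
d = 0.4330 × 0.515 = 0.223 nm.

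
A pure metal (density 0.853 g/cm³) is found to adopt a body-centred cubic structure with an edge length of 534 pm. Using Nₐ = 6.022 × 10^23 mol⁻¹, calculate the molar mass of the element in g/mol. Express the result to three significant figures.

39.1 g/mol

A BCC cell has Z = 2 atoms; a = 5.340 × 10^-8 cm.
M = ρ·N_A·a³/Z = 0.853 × 6.022 × 10²³ × 1.523 × 10^-22 / 2 = 39.1 g/mol.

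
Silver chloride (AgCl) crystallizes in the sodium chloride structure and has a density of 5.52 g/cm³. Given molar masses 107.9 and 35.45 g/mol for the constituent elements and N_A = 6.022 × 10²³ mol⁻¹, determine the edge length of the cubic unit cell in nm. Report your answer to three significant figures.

0.557 nm

M(AgCl) = 143.35 g/mol; Z = 4 formula units per cell.
a³ = Z·M/(N_A·ρ) = 4 × 143.35 / (6.022 × 10²³ × 5.52) = 1.725 × 10^-22 cm³, so a = 5.567 × 10^-8 cm = 0.557 nm.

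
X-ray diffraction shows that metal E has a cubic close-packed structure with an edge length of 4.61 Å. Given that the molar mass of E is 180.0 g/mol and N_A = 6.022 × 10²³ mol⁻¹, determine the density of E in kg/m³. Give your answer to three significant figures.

12200 kg/m³

An FCC unit cell contains Z = 4 atoms.
Cell volume: a³ = (4.61 Å)³ = (4.610 × 10^-8 cm)³ = 9.797 × 10^-23 cm³.
ρ = Z·M/(N_A·a³) = 4 × 180.0 / (6.022 × 10²³ × 9.797 × 10^-23) = 12.20 g/cm³ = 12200 kg/m³.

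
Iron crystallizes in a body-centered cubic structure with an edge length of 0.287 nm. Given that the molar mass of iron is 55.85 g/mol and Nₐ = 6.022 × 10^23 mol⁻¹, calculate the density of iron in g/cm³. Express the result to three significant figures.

7.85 g/cm³

A BCC unit cell contains Z = 2 atoms.
Cell volume: a³ = (0.287 nm)³ = (2.870 × 10^-8 cm)³ = 2.364 × 10^-23 cm³.
ρ = Z·M/(N_A·a³) = 2 × 55.85 / (6.022 × 10²³ × 2.364 × 10^-23) = 7.846 g/cm³.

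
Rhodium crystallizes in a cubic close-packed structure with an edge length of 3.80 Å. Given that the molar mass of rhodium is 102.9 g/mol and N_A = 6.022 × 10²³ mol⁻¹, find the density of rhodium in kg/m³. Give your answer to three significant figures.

12500 kg/m³

An FCC unit cell contains Z = 4 atoms.
Cell volume: a³ = (3.80 Å)³ = (3.800 × 10^-8 cm)³ = 5.487 × 10^-23 cm³.
ρ = Z·M/(N_A·a³) = 4 × 102.9 / (6.022 × 10²³ × 5.487 × 10^-23) = 12.46 g/cm³ = 12500 kg/m³.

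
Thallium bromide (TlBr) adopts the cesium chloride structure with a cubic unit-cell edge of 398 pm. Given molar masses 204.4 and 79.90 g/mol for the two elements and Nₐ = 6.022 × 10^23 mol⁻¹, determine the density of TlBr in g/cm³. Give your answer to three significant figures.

The cesium chloride structure contains Z = 1 formula unit per cell; M(TlBr) = 204.4 + 79.90 = 284.3 g/mol.
a³ = (3.980 × 10^-8 cm)³ = 6.304 × 10^-23 cm³.
ρ = 1 × 284.3 / (6.022 × 10²³ × 6.304 × 10^-23) = 7.488 g/cm³.

7.49 g/cm³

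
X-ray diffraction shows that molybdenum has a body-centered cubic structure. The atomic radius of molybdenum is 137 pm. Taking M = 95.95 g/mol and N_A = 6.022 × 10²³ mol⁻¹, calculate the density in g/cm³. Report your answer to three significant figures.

In a BCC lattice, atoms touch along the body diagonal, so √3·a = 4r, giving a = 316.4 pm = 3.164 × 10^-8 cm.
With Z = 2, ρ = Z·M/(N_A·a³) = 2 × 95.95 / (6.022 × 10²³ × 3.167 × 10^-23) = 10.06 g/cm³.

10.1 g/cm³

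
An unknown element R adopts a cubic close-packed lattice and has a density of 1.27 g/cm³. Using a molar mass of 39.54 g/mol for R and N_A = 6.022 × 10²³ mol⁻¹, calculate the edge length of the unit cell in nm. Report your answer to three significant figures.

0.591 nm

With Z = 4 atoms per FCC cell, a³ = Z·M/(N_A·ρ) = 4 × 39.54 / (6.022 × 10²³ × 1.270 g/cm³) = 2.068 × 10^-22 cm³.
a = (2.068 × 10^-22)^(1/3) = 5.914 × 10^-8 cm = 0.591 nm.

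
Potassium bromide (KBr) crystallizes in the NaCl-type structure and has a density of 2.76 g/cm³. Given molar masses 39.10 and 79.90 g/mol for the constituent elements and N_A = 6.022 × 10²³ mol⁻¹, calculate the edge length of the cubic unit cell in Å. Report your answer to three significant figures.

M(KBr) = 119.0 g/mol; Z = 4 formula units per cell.
a³ = Z·M/(N_A·ρ) = 4 × 119.0 / (6.022 × 10²³ × 2.76) = 2.864 × 10^-22 cm³, so a = 6.592 × 10^-8 cm = 6.59 Å.

6.59 Å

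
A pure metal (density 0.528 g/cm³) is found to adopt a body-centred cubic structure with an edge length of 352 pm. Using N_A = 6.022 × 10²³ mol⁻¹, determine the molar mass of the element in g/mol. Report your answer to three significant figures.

A BCC cell has Z = 2 atoms; a = 3.520 × 10^-8 cm.
M = ρ·N_A·a³/Z = 0.528 × 6.022 × 10²³ × 4.361 × 10^-23 / 2 = 6.93 g/mol.

6.93 g/mol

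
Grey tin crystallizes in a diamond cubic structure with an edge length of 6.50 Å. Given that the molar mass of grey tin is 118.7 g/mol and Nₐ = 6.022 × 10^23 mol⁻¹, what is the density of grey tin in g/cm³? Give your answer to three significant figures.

5.74 g/cm³

A diamond cubic unit cell contains Z = 8 atoms.
Cell volume: a³ = (6.50 Å)³ = (6.500 × 10^-8 cm)³ = 2.746 × 10^-22 cm³.
ρ = Z·M/(N_A·a³) = 8 × 118.7 / (6.022 × 10²³ × 2.746 × 10^-22) = 5.742 g/cm³.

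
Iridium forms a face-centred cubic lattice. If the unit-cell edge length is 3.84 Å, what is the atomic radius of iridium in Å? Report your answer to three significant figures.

In an FCC lattice, atoms touch along the face diagonal, so √2·a = 4r.
r = √2·a/4 = 1.4142 × 3.84 / 4 = 1.36 Å.

1.36 Å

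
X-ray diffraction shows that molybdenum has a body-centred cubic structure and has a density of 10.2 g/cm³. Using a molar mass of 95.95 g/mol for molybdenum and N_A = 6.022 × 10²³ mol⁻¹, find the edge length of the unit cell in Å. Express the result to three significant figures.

3.15 Å

With Z = 2 atoms per BCC cell, a³ = Z·M/(N_A·ρ) = 2 × 95.95 / (6.022 × 10²³ × 10.20 g/cm³) = 3.124 × 10^-23 cm³.
a = (3.124 × 10^-23)^(1/3) = 3.150 × 10^-8 cm = 3.15 Å.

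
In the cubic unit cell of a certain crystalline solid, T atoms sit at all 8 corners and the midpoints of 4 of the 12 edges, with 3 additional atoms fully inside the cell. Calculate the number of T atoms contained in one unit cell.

Corner atoms are shared by 8 cells (1/8 each), edge atoms by 4 (1/4 each), interior atoms are unshared.
Net atoms = 8 × 1/8 + 4 × 1/4 + 3 = 1 + 1 + 3 = 5.

5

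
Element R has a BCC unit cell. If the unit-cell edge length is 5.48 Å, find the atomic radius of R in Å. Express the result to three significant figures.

2.37 Å

In a BCC lattice, atoms touch along the body diagonal, so √3·a = 4r.
r = √3·a/4 = 1.7321 × 5.48 / 4 = 2.37 Å.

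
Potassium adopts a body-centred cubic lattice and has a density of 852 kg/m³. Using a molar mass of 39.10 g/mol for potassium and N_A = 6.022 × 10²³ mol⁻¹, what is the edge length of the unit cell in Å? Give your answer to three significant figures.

5.34 Å

With Z = 2 atoms per BCC cell, a³ = Z·M/(N_A·ρ) = 2 × 39.10 / (6.022 × 10²³ × 0.8520 g/cm³) = 1.524 × 10^-22 cm³.
a = (1.524 × 10^-22)^(1/3) = 5.342 × 10^-8 cm = 5.34 Å.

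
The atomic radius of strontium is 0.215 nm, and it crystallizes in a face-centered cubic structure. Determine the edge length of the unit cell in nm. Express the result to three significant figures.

In an FCC lattice, atoms touch along the face diagonal, so √2·a = 4r.
a = 4r/√2 = 4 × 0.215 / 1.4142 = 0.608 nm.

0.608 nm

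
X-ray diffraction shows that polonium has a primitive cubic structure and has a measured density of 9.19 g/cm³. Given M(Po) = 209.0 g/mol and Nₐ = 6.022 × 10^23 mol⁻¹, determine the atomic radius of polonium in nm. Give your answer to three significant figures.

For a simple cubic cell (Z = 1), a³ = Z·M/(N_A·ρ) = 1 × 209.0 / (6.022 × 10²³ × 9.190) = 3.777 × 10^-23 cm³, so a = 3.355 × 10^-8 cm = 0.3355 nm.
Atoms touch along the cell edge, so a = 2r, so r = 0.5000 × a = 0.168 nm.

0.168 nm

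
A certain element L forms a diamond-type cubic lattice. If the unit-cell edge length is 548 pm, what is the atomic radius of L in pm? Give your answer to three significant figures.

In a diamond cubic lattice, nearest neighbors lie along the body diagonal with √3·a = 8r.
r = √3·a/8 = 1.7321 × 548 / 8 = 119 pm.

119 pm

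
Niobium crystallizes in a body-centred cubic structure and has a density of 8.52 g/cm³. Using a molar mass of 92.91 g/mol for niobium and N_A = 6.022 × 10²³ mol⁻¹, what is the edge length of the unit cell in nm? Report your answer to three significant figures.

With Z = 2 atoms per BCC cell, a³ = Z·M/(N_A·ρ) = 2 × 92.91 / (6.022 × 10²³ × 8.520 g/cm³) = 3.622 × 10^-23 cm³.
a = (3.622 × 10^-23)^(1/3) = 3.309 × 10^-8 cm = 0.331 nm.

0.331 nm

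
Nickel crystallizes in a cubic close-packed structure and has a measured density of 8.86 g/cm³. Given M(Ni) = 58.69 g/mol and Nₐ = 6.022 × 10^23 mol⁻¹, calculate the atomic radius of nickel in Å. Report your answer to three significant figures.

1.25 Å

For an FCC cell (Z = 4), a³ = Z·M/(N_A·ρ) = 4 × 58.69 / (6.022 × 10²³ × 8.860) = 4.400 × 10^-23 cm³, so a = 3.530 × 10^-8 cm = 3.530 Å.
Atoms touch along the face diagonal, so √2·a = 4r, so r = 0.3536 × a = 1.25 Å.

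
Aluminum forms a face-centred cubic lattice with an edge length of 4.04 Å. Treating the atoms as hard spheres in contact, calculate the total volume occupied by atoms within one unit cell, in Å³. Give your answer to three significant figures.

48.8 Å³

In an FCC lattice atoms touch along the face diagonal, so √2·a = 4r, so r = 0.3536a = 1.428 Å.
V_atoms = Z × (4/3)πr³ = 4 × (4/3)π × (1.428)³ = 48.8 Å³.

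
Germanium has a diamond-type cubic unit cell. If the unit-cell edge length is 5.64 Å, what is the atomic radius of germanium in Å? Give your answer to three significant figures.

1.22 Å

In a diamond cubic lattice, nearest neighbors lie along the body diagonal with √3·a = 8r.
r = √3·a/8 = 1.7321 × 5.64 / 8 = 1.22 Å.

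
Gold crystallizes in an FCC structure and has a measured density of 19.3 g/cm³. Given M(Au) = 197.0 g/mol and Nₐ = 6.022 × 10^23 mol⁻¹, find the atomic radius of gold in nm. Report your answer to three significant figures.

For an FCC cell (Z = 4), a³ = Z·M/(N_A·ρ) = 4 × 197.0 / (6.022 × 10²³ × 19.30) = 6.780 × 10^-23 cm³, so a = 4.078 × 10^-8 cm = 0.4078 nm.
Atoms touch along the face diagonal, so √2·a = 4r, so r = 0.3536 × a = 0.144 nm.

0.144 nm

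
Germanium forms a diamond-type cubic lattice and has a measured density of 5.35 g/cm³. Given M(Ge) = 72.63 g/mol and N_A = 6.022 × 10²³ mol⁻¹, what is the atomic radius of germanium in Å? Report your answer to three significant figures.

For a diamond cubic cell (Z = 8), a³ = Z·M/(N_A·ρ) = 8 × 72.63 / (6.022 × 10²³ × 5.350) = 1.803 × 10^-22 cm³, so a = 5.650 × 10^-8 cm = 5.650 Å.
Nearest neighbors lie along the body diagonal with √3·a = 8r, so r = 0.2165 × a = 1.22 Å.

1.22 Å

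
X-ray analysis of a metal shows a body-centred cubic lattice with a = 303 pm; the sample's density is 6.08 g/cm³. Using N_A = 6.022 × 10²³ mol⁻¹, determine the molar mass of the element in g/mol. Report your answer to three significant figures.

A BCC cell has Z = 2 atoms; a = 3.030 × 10^-8 cm.
M = ρ·N_A·a³/Z = 6.08 × 6.022 × 10²³ × 2.782 × 10^-23 / 2 = 50.9 g/mol.

50.9 g/mol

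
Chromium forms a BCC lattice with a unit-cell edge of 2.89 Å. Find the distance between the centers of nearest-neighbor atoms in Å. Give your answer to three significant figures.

In a BCC structure, atoms touch along the body diagonal, so √3·a = 4r; the nearest-neighbor distance equals 2r = 0.8660·a.
d = 0.8660 × 2.89 = 2.50 Å.

2.50 Å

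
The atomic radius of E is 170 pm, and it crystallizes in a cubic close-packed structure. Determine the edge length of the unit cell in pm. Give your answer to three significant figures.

481 pm

In an FCC lattice, atoms touch along the face diagonal, so √2·a = 4r.
a = 4r/√2 = 4 × 170 / 1.4142 = 481 pm.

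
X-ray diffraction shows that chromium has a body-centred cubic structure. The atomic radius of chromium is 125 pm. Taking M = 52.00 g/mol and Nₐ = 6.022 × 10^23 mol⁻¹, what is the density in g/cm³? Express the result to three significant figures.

In a BCC lattice, atoms touch along the body diagonal, so √3·a = 4r, giving a = 288.7 pm = 2.887 × 10^-8 cm.
With Z = 2, ρ = Z·M/(N_A·a³) = 2 × 52.00 / (6.022 × 10²³ × 2.406 × 10^-23) = 7.179 g/cm³.

7.18 g/cm³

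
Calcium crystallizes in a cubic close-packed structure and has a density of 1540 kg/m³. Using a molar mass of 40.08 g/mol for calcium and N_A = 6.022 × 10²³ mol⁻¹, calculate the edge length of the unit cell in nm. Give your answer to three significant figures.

With Z = 4 atoms per FCC cell, a³ = Z·M/(N_A·ρ) = 4 × 40.08 / (6.022 × 10²³ × 1.540 g/cm³) = 1.729 × 10^-22 cm³.
a = (1.729 × 10^-22)^(1/3) = 5.571 × 10^-8 cm = 0.557 nm.

0.557 nm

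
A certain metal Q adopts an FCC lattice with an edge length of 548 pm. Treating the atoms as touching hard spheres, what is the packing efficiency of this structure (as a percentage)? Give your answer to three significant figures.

In an FCC lattice atoms touch along the face diagonal, so √2·a = 4r, so r = 0.3536a = 193.7 pm.
Packing fraction = Z·(4/3)πr³ / a³ = 4 × (4/3)π × (193.7)³ / (548)³ = 0.7405 = 74.0%.

74.0%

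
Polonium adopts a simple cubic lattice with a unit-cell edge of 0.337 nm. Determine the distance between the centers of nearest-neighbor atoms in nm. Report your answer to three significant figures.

0.337 nm

In a simple cubic structure, atoms touch along the cell edge, so a = 2r; the nearest-neighbor distance equals 2r = 1.000·a.
d = 1.000 × 0.337 = 0.337 nm.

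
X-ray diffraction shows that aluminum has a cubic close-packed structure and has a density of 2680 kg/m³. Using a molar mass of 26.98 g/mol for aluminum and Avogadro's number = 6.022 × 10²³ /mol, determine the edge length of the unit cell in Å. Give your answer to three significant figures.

4.06 Å

With Z = 4 atoms per FCC cell, a³ = Z·M/(N_A·ρ) = 4 × 26.98 / (6.022 × 10²³ × 2.680 g/cm³) = 6.687 × 10^-23 cm³.
a = (6.687 × 10^-23)^(1/3) = 4.059 × 10^-8 cm = 4.06 Å.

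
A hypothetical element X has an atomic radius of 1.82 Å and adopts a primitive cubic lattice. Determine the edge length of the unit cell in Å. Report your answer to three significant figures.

3.64 Å

In a simple cubic lattice, atoms touch along the cell edge, so a = 2r.
a = 2r = 2 × 1.82 = 3.64 Å.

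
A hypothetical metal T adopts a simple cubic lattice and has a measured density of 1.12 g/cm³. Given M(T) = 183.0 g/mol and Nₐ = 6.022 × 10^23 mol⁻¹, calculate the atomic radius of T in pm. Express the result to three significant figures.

For a simple cubic cell (Z = 1), a³ = Z·M/(N_A·ρ) = 1 × 183.0 / (6.022 × 10²³ × 1.120) = 2.713 × 10^-22 cm³, so a = 6.474 × 10^-8 cm = 647.4 pm.
Atoms touch along the cell edge, so a = 2r, so r = 0.5000 × a = 324 pm.

324 pm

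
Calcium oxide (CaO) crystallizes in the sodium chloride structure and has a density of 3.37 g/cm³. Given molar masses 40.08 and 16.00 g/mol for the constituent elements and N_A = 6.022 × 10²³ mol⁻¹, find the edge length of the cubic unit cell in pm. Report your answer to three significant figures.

M(CaO) = 56.08 g/mol; Z = 4 formula units per cell.
a³ = Z·M/(N_A·ρ) = 4 × 56.08 / (6.022 × 10²³ × 3.37) = 1.105 × 10^-22 cm³, so a = 4.799 × 10^-8 cm = 480 pm.

480 pm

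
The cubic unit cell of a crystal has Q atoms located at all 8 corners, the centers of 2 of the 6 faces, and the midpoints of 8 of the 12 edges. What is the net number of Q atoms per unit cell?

4

Corner atoms are shared by 8 cells (1/8 each), face atoms by 2 (1/2 each), edge atoms by 4 (1/4 each).
Net atoms = 8 × 1/8 + 2 × 1/2 + 8 × 1/4 = 1 + 1 + 2 = 4.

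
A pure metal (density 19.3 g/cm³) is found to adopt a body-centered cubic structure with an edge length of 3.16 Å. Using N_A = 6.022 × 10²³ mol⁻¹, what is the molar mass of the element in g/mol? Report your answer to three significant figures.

183 g/mol

A BCC cell has Z = 2 atoms; a = 3.160 × 10^-8 cm.
M = ρ·N_A·a³/Z = 19.3 × 6.022 × 10²³ × 3.155 × 10^-23 / 2 = 183 g/mol.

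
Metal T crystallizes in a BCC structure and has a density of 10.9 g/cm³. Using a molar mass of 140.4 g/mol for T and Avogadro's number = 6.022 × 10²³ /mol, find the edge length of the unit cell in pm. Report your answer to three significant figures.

350 pm

With Z = 2 atoms per BCC cell, a³ = Z·M/(N_A·ρ) = 2 × 140.4 / (6.022 × 10²³ × 10.90 g/cm³) = 4.278 × 10^-23 cm³.
a = (4.278 × 10^-23)^(1/3) = 3.497 × 10^-8 cm = 350 pm.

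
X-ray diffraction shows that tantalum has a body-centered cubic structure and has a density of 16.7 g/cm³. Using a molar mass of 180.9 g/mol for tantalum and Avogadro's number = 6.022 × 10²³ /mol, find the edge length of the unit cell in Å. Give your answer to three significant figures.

With Z = 2 atoms per BCC cell, a³ = Z·M/(N_A·ρ) = 2 × 180.9 / (6.022 × 10²³ × 16.70 g/cm³) = 3.598 × 10^-23 cm³.
a = (3.598 × 10^-23)^(1/3) = 3.301 × 10^-8 cm = 3.30 Å.

3.30 Å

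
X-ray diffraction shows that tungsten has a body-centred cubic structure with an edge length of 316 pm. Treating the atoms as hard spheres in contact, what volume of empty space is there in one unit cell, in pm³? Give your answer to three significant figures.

In a BCC lattice atoms touch along the body diagonal, so √3·a = 4r, so r = 0.4330a = 136.8 pm.
V_cell = a³ = 3.155 × 10^7 pm³; V_atoms = 2 × (4/3)πr³ = 2.146 × 10^7 pm³.
Empty space = 3.155 × 10^7 − 2.146 × 10^7 = 1.01 × 10^7 pm³.

1.01 × 10^7 pm³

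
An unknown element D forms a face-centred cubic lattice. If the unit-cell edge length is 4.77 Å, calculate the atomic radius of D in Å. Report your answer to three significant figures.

In an FCC lattice, atoms touch along the face diagonal, so √2·a = 4r.
r = √2·a/4 = 1.4142 × 4.77 / 4 = 1.69 Å.

1.69 Å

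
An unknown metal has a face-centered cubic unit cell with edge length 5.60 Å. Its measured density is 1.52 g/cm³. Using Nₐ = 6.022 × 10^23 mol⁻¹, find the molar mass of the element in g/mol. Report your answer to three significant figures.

40.2 g/mol

An FCC cell has Z = 4 atoms; a = 5.600 × 10^-8 cm.
M = ρ·N_A·a³/Z = 1.52 × 6.022 × 10²³ × 1.756 × 10^-22 / 4 = 40.2 g/mol.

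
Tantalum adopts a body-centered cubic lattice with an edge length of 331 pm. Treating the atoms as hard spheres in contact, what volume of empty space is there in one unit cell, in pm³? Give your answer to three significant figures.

1.16 × 10^7 pm³

In a BCC lattice atoms touch along the body diagonal, so √3·a = 4r, so r = 0.4330a = 143.3 pm.
V_cell = a³ = 3.626 × 10^7 pm³; V_atoms = 2 × (4/3)πr³ = 2.467 × 10^7 pm³.
Empty space = 3.626 × 10^7 − 2.467 × 10^7 = 1.16 × 10^7 pm³.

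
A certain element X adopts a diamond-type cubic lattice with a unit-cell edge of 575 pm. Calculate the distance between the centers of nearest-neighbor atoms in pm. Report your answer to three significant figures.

In a diamond cubic structure, nearest neighbors lie along the body diagonal with √3·a = 8r; the nearest-neighbor distance equals 2r = 0.4330·a.
d = 0.4330 × 575 = 249 pm.

249 pm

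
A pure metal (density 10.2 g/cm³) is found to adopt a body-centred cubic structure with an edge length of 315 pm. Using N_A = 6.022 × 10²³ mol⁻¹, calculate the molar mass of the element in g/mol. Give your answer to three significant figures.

A BCC cell has Z = 2 atoms; a = 3.150 × 10^-8 cm.
M = ρ·N_A·a³/Z = 10.2 × 6.022 × 10²³ × 3.126 × 10^-23 / 2 = 96.0 g/mol.

96.0 g/mol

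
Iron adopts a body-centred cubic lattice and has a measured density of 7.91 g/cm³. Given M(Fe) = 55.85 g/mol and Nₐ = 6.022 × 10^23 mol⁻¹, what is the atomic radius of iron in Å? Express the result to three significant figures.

For a BCC cell (Z = 2), a³ = Z·M/(N_A·ρ) = 2 × 55.85 / (6.022 × 10²³ × 7.910) = 2.345 × 10^-23 cm³, so a = 2.862 × 10^-8 cm = 2.862 Å.
Atoms touch along the body diagonal, so √3·a = 4r, so r = 0.4330 × a = 1.24 Å.

1.24 Å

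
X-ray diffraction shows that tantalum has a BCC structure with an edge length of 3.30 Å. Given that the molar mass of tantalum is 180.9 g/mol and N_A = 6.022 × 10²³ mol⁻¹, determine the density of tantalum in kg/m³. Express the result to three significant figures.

A BCC unit cell contains Z = 2 atoms.
Cell volume: a³ = (3.30 Å)³ = (3.300 × 10^-8 cm)³ = 3.594 × 10^-23 cm³.
ρ = Z·M/(N_A·a³) = 2 × 180.9 / (6.022 × 10²³ × 3.594 × 10^-23) = 16.72 g/cm³ = 16700 kg/m³.

16700 kg/m³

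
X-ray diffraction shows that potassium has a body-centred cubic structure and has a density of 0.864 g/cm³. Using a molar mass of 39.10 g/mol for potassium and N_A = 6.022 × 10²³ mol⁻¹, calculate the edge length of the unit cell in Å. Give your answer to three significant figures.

With Z = 2 atoms per BCC cell, a³ = Z·M/(N_A·ρ) = 2 × 39.10 / (6.022 × 10²³ × 0.8640 g/cm³) = 1.503 × 10^-22 cm³.
a = (1.503 × 10^-22)^(1/3) = 5.317 × 10^-8 cm = 5.32 Å.

5.32 Å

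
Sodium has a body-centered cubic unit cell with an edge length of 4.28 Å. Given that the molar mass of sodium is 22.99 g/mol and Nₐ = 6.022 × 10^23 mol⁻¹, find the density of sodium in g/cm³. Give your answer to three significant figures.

0.974 g/cm³

A BCC unit cell contains Z = 2 atoms.
Cell volume: a³ = (4.28 Å)³ = (4.280 × 10^-8 cm)³ = 7.840 × 10^-23 cm³.
ρ = Z·M/(N_A·a³) = 2 × 22.99 / (6.022 × 10²³ × 7.840 × 10^-23) = 0.9739 g/cm³.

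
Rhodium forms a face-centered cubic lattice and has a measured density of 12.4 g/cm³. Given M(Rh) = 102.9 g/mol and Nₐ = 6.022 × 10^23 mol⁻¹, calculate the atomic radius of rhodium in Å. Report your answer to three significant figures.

1.35 Å

For an FCC cell (Z = 4), a³ = Z·M/(N_A·ρ) = 4 × 102.9 / (6.022 × 10²³ × 12.40) = 5.512 × 10^-23 cm³, so a = 3.806 × 10^-8 cm = 3.806 Å.
Atoms touch along the face diagonal, so √2·a = 4r, so r = 0.3536 × a = 1.35 Å.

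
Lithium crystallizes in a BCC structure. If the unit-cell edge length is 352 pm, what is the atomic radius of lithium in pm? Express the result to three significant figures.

152 pm

In a BCC lattice, atoms touch along the body diagonal, so √3·a = 4r.
r = √3·a/4 = 1.7321 × 352 / 4 = 152 pm.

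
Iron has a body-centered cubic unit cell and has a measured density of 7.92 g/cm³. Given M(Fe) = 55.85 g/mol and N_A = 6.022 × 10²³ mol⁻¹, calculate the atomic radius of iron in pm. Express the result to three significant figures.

For a BCC cell (Z = 2), a³ = Z·M/(N_A·ρ) = 2 × 55.85 / (6.022 × 10²³ × 7.920) = 2.342 × 10^-23 cm³, so a = 2.861 × 10^-8 cm = 286.1 pm.
Atoms touch along the body diagonal, so √3·a = 4r, so r = 0.4330 × a = 124 pm.

124 pm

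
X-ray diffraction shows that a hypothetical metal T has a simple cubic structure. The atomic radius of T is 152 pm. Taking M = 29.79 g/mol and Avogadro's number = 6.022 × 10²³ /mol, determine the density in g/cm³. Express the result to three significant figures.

In a simple cubic lattice, atoms touch along the cell edge, so a = 2r, giving a = 304.0 pm = 3.040 × 10^-8 cm.
With Z = 1, ρ = Z·M/(N_A·a³) = 1 × 29.79 / (6.022 × 10²³ × 2.809 × 10^-23) = 1.761 g/cm³.

1.76 g/cm³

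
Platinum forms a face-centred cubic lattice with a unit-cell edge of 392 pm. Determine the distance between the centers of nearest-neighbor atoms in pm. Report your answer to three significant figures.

277 pm

In an FCC structure, atoms touch along the face diagonal, so √2·a = 4r; the nearest-neighbor distance equals 2r = 0.7071·a.
d = 0.7071 × 392 = 277 pm.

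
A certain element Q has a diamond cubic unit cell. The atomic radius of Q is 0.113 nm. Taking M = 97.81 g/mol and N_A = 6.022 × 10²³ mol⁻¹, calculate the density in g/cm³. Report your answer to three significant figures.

9.14 g/cm³

In a diamond cubic lattice, nearest neighbors lie along the body diagonal with √3·a = 8r, giving a = 0.5219 nm = 5.219 × 10^-8 cm.
With Z = 8, ρ = Z·M/(N_A·a³) = 8 × 97.81 / (6.022 × 10²³ × 1.422 × 10^-22) = 9.139 g/cm³.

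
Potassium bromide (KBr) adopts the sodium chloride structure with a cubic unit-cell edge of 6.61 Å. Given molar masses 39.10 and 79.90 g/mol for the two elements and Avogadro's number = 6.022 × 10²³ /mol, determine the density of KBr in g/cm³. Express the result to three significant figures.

2.74 g/cm³

The sodium chloride structure contains Z = 4 formula units per cell; M(KBr) = 39.10 + 79.90 = 119.0 g/mol.
a³ = (6.610 × 10^-8 cm)³ = 2.888 × 10^-22 cm³.
ρ = 4 × 119.0 / (6.022 × 10²³ × 2.888 × 10^-22) = 2.737 g/cm³.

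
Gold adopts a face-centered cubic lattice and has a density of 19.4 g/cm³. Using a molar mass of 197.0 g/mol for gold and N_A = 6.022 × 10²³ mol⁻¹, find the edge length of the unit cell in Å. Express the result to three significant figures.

4.07 Å

With Z = 4 atoms per FCC cell, a³ = Z·M/(N_A·ρ) = 4 × 197.0 / (6.022 × 10²³ × 19.40 g/cm³) = 6.745 × 10^-23 cm³.
a = (6.745 × 10^-23)^(1/3) = 4.071 × 10^-8 cm = 4.07 Å.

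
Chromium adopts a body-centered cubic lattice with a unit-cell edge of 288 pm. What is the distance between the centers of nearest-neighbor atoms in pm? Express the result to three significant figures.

In a BCC structure, atoms touch along the body diagonal, so √3·a = 4r; the nearest-neighbor distance equals 2r = 0.8660·a.
d = 0.8660 × 288 = 249 pm.

249 pm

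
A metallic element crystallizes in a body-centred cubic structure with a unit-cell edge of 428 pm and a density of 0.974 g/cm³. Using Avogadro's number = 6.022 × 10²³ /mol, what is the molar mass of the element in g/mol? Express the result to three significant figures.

23.0 g/mol

A BCC cell has Z = 2 atoms; a = 4.280 × 10^-8 cm.
M = ρ·N_A·a³/Z = 0.974 × 6.022 × 10²³ × 7.840 × 10^-23 / 2 = 23.0 g/mol.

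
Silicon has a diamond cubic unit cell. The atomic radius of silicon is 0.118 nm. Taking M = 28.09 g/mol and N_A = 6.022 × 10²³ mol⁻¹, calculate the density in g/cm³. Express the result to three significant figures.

In a diamond cubic lattice, nearest neighbors lie along the body diagonal with √3·a = 8r, giving a = 0.5450 nm = 5.450 × 10^-8 cm.
With Z = 8, ρ = Z·M/(N_A·a³) = 8 × 28.09 / (6.022 × 10²³ × 1.619 × 10^-22) = 2.305 g/cm³.

2.30 g/cm³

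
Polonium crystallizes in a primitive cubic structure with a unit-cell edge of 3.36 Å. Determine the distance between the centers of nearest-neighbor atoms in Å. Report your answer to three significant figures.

In a simple cubic structure, atoms touch along the cell edge, so a = 2r; the nearest-neighbor distance equals 2r = 1.000·a.
d = 1.000 × 3.36 = 3.36 Å.

3.36 Å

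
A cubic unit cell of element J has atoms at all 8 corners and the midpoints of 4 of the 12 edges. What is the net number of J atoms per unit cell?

2

Corner atoms are shared by 8 cells (1/8 each), edge atoms by 4 (1/4 each).
Net atoms = 8 × 1/8 + 4 × 1/4 = 1 + 1 = 2.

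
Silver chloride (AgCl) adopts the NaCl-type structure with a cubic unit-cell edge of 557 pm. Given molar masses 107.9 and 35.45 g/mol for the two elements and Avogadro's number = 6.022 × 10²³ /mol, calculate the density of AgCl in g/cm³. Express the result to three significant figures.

The NaCl-type structure contains Z = 4 formula units per cell; M(AgCl) = 107.9 + 35.45 = 143.35 g/mol.
a³ = (5.570 × 10^-8 cm)³ = 1.728 × 10^-22 cm³.
ρ = 4 × 143.35 / (6.022 × 10²³ × 1.728 × 10^-22) = 5.510 g/cm³.

5.51 g/cm³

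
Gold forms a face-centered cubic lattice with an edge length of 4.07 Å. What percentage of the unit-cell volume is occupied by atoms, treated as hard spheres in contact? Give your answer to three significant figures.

In an FCC lattice atoms touch along the face diagonal, so √2·a = 4r, so r = 0.3536a = 1.439 Å.
Packing fraction = Z·(4/3)πr³ / a³ = 4 × (4/3)π × (1.439)³ / (4.07)³ = 0.7405 = 74.0%.

74.0%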